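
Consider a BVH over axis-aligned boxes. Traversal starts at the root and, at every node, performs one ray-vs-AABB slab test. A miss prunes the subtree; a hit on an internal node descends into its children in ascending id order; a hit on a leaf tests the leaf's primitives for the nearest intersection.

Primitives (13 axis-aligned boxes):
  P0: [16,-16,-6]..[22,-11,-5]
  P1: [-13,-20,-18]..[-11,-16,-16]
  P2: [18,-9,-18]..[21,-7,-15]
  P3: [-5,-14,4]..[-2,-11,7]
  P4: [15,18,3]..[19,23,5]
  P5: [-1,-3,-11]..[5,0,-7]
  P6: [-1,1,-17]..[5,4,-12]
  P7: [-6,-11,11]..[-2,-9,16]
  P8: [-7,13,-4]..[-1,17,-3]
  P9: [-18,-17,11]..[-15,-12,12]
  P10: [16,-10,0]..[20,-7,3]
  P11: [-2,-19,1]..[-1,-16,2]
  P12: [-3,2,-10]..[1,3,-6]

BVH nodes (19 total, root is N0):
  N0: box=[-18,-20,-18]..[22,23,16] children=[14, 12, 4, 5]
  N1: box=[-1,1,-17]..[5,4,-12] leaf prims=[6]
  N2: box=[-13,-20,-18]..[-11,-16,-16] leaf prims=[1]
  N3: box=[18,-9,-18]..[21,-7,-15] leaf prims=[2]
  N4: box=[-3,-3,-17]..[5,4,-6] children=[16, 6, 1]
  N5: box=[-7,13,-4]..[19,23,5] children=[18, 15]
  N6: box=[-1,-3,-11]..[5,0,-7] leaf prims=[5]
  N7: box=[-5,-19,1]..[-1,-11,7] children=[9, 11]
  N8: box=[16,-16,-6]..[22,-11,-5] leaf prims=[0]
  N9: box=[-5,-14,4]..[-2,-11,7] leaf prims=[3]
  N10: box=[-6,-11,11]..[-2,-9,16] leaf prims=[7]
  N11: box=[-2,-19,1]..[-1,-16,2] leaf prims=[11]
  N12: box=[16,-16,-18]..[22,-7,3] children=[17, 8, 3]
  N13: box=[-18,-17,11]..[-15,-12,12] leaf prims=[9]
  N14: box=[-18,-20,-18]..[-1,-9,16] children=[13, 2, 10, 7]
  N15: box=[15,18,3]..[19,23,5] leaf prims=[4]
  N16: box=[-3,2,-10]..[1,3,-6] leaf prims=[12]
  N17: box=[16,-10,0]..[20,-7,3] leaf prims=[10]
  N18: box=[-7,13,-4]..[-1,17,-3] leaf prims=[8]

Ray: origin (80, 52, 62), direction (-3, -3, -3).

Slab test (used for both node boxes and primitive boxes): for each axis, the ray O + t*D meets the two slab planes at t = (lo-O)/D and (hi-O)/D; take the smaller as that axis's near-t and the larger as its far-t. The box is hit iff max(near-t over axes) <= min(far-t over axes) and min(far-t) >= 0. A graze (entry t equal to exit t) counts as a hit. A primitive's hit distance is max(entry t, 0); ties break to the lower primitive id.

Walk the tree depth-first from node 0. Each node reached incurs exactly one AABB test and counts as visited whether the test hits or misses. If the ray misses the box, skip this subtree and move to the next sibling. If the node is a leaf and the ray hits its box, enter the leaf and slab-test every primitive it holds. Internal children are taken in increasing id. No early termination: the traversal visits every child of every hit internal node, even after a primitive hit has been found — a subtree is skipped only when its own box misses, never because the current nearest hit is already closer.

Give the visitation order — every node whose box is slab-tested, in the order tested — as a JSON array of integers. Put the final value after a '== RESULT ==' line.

Trace the traversal:
N0 x:[58/3,98/3] y:[29/3,24] z:[46/3,80/3] -> hit [58/3,24], descend [4, 5, 12, 14]
  N4 x:[25,83/3] y:[16,55/3] z:[68/3,79/3] -> miss, prune
  N5 x:[61/3,29] y:[29/3,13] z:[19,22] -> miss, prune
  N12 x:[58/3,64/3] y:[59/3,68/3] z:[59/3,80/3] -> hit [59/3,64/3], descend [3, 8, 17]
    N3 x:[59/3,62/3] y:[59/3,61/3] z:[77/3,80/3] -> miss, prune
    N8 x:[58/3,64/3] y:[21,68/3] z:[67/3,68/3] -> miss, prune
    N17 x:[20,64/3] y:[59/3,62/3] z:[59/3,62/3] -> hit [20,62/3] leaf, test {P10@t=20}
  N14 x:[27,98/3] y:[61/3,24] z:[46/3,80/3] -> miss, prune

Summary -> nodes [0, 4, 5, 12, 3, 8, 17, 14]; box-tests=8; leaf-entries=1; first=P10

== RESULT ==
[0, 4, 5, 12, 3, 8, 17, 14]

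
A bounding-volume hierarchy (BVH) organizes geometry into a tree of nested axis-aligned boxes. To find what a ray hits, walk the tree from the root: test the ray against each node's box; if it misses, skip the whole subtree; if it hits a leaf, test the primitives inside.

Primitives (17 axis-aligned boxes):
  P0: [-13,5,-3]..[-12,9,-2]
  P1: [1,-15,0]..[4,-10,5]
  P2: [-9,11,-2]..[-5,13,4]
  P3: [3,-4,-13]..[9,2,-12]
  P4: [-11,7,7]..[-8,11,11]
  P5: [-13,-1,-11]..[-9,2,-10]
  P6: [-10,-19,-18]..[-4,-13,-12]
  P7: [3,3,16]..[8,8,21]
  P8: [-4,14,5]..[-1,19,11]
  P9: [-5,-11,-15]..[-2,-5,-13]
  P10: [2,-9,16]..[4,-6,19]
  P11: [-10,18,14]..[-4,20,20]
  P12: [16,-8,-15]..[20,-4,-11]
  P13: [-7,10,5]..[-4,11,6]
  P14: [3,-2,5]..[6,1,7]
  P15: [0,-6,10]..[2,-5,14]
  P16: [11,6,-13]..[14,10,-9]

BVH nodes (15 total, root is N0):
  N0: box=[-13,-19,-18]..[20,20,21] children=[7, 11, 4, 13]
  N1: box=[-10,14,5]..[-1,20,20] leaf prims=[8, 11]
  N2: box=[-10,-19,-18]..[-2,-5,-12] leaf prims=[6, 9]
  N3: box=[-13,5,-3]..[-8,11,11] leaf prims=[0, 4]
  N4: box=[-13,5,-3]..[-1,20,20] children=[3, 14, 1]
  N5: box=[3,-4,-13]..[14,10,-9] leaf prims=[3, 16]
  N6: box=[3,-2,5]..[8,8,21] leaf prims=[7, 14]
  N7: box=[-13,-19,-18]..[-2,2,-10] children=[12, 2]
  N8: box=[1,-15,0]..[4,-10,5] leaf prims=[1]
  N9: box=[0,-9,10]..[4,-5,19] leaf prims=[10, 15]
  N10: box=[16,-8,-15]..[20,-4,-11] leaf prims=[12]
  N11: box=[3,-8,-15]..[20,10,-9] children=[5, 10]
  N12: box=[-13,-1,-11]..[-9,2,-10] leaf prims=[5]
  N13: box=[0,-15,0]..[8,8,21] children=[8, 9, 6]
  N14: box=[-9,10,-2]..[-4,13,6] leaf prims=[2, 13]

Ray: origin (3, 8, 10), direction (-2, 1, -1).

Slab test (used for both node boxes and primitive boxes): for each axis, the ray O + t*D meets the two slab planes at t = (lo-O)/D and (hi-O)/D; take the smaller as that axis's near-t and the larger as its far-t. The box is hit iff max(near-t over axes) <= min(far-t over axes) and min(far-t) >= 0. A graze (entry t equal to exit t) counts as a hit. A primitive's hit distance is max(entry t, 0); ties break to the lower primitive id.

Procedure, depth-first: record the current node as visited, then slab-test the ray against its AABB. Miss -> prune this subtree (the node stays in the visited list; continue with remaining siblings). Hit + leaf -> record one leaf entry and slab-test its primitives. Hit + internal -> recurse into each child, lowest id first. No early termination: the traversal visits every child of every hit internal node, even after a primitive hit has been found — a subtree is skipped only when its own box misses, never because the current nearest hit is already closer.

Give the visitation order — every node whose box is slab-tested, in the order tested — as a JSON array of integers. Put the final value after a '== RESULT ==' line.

Trace the traversal:
N0 x:[-17/2,8] y:[-27,12] z:[-11,28] -> hit [-17/2,8], descend [4, 7, 11, 13]
  N4 x:[2,8] y:[-3,12] z:[-10,13] -> hit [2,8], descend [1, 3, 14]
    N1 x:[2,13/2] y:[6,12] z:[-10,5] -> miss, prune
    N3 x:[11/2,8] y:[-3,3] z:[-1,13] -> miss, prune
    N14 x:[7/2,6] y:[2,5] z:[4,12] -> hit [4,5] leaf, test {P2(miss), P13(miss)}
  N7 x:[5/2,8] y:[-27,-6] z:[20,28] -> miss, prune
  N11 x:[-17/2,0] y:[-16,2] z:[19,25] -> miss, prune
  N13 x:[-5/2,3/2] y:[-23,0] z:[-11,10] -> hit [-5/2,0], descend [6, 8, 9]
    N6 x:[-5/2,0] y:[-10,0] z:[-11,5] -> hit [-5/2,0] leaf, test {P7(miss), P14(miss)}
    N8 x:[-1/2,1] y:[-23,-18] z:[5,10] -> miss, prune
    N9 x:[-1/2,3/2] y:[-17,-13] z:[-9,0] -> miss, prune

11 AABB tests over nodes [0, 4, 1, 3, 14, 7, 11, 13, 6, 8, 9]; 2 leaves entered; closest miss.

== RESULT ==
[0, 4, 1, 3, 14, 7, 11, 13, 6, 8, 9]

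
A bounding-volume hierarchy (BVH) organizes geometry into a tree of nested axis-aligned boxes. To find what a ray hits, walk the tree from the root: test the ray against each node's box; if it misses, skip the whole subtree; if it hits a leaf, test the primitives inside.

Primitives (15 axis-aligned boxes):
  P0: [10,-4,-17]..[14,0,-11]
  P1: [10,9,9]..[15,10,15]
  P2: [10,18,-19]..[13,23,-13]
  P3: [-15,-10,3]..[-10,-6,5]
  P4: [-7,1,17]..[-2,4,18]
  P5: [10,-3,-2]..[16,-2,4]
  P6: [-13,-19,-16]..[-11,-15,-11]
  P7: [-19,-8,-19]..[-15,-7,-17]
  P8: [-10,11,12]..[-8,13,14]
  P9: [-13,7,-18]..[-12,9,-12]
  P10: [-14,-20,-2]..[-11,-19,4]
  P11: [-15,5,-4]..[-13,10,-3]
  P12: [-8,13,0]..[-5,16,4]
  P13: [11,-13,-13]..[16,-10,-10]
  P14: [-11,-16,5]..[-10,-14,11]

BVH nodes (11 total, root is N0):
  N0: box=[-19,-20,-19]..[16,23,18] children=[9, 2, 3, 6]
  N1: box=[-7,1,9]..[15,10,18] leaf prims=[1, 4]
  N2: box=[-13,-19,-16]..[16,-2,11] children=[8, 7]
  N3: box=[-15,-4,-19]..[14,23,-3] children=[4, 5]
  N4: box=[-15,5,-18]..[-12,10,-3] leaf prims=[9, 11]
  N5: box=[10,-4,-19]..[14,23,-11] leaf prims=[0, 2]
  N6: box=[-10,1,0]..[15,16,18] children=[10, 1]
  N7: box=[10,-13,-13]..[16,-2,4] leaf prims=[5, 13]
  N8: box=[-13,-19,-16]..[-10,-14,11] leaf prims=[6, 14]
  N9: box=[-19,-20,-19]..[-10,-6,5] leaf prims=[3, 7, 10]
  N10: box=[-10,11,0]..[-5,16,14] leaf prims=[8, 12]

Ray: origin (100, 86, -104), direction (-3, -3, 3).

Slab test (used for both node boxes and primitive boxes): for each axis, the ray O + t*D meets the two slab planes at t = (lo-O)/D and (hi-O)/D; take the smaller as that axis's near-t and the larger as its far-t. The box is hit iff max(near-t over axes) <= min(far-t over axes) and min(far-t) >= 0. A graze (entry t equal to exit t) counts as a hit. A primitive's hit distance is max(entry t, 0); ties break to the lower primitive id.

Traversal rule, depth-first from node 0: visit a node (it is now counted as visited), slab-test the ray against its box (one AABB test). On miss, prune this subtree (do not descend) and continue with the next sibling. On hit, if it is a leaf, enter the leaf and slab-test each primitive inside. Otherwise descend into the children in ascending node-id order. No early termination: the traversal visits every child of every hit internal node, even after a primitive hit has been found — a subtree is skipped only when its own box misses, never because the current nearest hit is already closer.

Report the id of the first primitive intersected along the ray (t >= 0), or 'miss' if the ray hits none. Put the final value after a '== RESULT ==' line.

Walk:
N0 x:[28,119/3] y:[21,106/3] z:[85/3,122/3] -> hit [85/3,106/3], descend [2, 3, 6, 9]
  N2 x:[28,113/3] y:[88/3,35] z:[88/3,115/3] -> hit [88/3,35], descend [7, 8]
    N7 x:[28,30] y:[88/3,33] z:[91/3,36] -> miss, prune
    N8 x:[110/3,113/3] y:[100/3,35] z:[88/3,115/3] -> miss, prune
  N3 x:[86/3,115/3] y:[21,30] z:[85/3,101/3] -> hit [86/3,30], descend [4, 5]
    N4 x:[112/3,115/3] y:[76/3,27] z:[86/3,101/3] -> miss, prune
    N5 x:[86/3,30] y:[21,30] z:[85/3,31] -> hit [86/3,30] leaf, test {P0@t=29, P2(miss)}
  N6 x:[85/3,110/3] y:[70/3,85/3] z:[104/3,122/3] -> miss, prune
  N9 x:[110/3,119/3] y:[92/3,106/3] z:[85/3,109/3] -> miss, prune

Visited [0, 2, 7, 8, 3, 4, 5, 6, 9]. Tests: 9 box, 1 leaf. Nearest: P0.

== RESULT ==
0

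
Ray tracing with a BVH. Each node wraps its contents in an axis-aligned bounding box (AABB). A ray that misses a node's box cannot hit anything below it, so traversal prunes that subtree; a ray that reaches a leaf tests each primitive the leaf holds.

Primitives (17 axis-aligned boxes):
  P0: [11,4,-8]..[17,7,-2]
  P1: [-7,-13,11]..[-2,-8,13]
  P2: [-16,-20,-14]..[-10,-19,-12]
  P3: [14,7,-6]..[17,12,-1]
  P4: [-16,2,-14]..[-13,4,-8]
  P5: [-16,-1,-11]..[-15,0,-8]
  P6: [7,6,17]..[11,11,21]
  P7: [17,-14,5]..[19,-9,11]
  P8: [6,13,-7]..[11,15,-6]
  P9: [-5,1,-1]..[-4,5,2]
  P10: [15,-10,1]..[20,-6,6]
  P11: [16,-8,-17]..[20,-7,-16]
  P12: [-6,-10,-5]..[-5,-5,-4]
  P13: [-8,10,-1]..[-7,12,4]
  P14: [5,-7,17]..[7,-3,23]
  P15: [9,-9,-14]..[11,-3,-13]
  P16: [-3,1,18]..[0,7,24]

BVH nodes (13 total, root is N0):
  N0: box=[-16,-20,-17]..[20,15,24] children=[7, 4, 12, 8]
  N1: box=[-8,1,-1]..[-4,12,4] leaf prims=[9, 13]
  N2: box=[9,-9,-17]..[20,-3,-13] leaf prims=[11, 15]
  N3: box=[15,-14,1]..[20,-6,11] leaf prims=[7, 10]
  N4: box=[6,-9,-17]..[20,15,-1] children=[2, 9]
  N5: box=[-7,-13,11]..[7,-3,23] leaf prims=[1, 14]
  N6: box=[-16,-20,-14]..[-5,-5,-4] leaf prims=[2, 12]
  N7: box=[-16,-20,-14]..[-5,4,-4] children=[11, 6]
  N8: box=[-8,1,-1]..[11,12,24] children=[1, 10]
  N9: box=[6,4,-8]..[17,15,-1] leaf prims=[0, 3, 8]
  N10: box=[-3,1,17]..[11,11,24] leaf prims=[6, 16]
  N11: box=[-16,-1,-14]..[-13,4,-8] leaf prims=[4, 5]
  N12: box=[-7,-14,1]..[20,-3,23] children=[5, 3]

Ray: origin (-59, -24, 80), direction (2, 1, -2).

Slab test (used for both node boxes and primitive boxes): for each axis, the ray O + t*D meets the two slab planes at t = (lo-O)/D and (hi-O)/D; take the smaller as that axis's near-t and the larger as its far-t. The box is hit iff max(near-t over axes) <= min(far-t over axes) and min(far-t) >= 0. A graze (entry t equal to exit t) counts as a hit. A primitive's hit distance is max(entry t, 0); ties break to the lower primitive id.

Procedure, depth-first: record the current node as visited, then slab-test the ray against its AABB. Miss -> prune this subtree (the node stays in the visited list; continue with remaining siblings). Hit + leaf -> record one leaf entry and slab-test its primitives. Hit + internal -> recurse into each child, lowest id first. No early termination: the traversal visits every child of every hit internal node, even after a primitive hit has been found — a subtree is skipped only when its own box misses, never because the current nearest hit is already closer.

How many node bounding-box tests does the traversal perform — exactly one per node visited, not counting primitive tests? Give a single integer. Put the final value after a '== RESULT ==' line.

Trace the traversal:
N0 x:[43/2,79/2] y:[4,39] z:[28,97/2] -> hit [28,39], descend [4, 7, 8, 12]
  N4 x:[65/2,79/2] y:[15,39] z:[81/2,97/2] -> miss, prune
  N7 x:[43/2,27] y:[4,28] z:[42,47] -> miss, prune
  N8 x:[51/2,35] y:[25,36] z:[28,81/2] -> hit [28,35], descend [1, 10]
    N1 x:[51/2,55/2] y:[25,36] z:[38,81/2] -> miss, prune
    N10 x:[28,35] y:[25,35] z:[28,63/2] -> hit [28,63/2] leaf, test {P6(miss), P16@t=28}
  N12 x:[26,79/2] y:[10,21] z:[57/2,79/2] -> miss, prune

Summary -> nodes [0, 4, 7, 8, 1, 10, 12]; box-tests=7; leaf-entries=1; first=P16

== RESULT ==
7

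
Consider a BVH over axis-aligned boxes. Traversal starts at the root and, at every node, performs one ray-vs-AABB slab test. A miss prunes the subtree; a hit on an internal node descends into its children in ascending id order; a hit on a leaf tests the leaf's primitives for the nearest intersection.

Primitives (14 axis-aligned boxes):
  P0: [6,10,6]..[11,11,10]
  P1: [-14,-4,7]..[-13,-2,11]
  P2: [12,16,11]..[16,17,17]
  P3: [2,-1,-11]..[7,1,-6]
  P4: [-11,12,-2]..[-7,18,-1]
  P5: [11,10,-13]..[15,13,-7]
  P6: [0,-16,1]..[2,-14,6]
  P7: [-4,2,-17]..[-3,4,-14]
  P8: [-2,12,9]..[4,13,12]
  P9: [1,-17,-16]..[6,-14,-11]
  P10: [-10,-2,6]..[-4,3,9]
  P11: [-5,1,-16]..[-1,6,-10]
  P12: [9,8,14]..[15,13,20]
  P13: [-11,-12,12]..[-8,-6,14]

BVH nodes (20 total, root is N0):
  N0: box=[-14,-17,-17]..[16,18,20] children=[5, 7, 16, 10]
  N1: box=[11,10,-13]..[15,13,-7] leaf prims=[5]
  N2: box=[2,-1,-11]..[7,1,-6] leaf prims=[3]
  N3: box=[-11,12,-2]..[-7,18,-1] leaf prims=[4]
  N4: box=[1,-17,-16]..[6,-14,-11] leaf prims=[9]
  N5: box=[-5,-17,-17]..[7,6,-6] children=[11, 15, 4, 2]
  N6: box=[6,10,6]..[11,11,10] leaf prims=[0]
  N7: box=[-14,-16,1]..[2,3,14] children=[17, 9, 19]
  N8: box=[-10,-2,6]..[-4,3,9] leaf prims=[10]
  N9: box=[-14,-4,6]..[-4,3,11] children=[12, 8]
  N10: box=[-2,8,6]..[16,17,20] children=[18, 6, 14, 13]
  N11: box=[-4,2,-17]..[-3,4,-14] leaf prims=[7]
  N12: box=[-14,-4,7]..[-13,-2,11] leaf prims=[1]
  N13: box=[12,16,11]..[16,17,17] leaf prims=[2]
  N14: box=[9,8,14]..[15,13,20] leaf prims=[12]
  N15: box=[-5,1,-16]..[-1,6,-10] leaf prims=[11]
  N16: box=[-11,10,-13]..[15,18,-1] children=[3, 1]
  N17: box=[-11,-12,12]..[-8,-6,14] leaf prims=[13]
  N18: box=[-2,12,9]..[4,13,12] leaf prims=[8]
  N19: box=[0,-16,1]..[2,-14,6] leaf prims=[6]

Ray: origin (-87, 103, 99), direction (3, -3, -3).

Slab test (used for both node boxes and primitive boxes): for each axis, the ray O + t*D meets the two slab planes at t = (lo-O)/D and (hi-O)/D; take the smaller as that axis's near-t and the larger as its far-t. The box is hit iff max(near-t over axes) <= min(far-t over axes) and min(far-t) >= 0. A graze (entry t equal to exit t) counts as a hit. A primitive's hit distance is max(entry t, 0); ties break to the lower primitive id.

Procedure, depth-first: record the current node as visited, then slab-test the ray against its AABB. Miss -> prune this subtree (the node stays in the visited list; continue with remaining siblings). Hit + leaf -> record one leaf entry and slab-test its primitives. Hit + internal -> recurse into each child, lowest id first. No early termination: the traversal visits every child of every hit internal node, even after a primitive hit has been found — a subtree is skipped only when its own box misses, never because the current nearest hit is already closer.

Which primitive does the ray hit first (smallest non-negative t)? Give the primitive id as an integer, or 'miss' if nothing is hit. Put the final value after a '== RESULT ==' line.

Walk:
N0 x:[73/3,103/3] y:[85/3,40] z:[79/3,116/3] -> hit [85/3,103/3], descend [5, 7, 10, 16]
  N5 x:[82/3,94/3] y:[97/3,40] z:[35,116/3] -> miss, prune
  N7 x:[73/3,89/3] y:[100/3,119/3] z:[85/3,98/3] -> miss, prune
  N10 x:[85/3,103/3] y:[86/3,95/3] z:[79/3,31] -> hit [86/3,31], descend [6, 13, 14, 18]
    N6 x:[31,98/3] y:[92/3,31] z:[89/3,31] -> hit [31,31] leaf, test {P0@t=31}
    N13 x:[33,103/3] y:[86/3,29] z:[82/3,88/3] -> miss, prune
    N14 x:[32,34] y:[30,95/3] z:[79/3,85/3] -> miss, prune
    N18 x:[85/3,91/3] y:[30,91/3] z:[29,30] -> hit [30,30] leaf, test {P8@t=30}
  N16 x:[76/3,34] y:[85/3,31] z:[100/3,112/3] -> miss, prune

Visited [0, 5, 7, 10, 6, 13, 14, 18, 16]. Tests: 9 box, 2 leaf. Nearest: P8.

== RESULT ==
8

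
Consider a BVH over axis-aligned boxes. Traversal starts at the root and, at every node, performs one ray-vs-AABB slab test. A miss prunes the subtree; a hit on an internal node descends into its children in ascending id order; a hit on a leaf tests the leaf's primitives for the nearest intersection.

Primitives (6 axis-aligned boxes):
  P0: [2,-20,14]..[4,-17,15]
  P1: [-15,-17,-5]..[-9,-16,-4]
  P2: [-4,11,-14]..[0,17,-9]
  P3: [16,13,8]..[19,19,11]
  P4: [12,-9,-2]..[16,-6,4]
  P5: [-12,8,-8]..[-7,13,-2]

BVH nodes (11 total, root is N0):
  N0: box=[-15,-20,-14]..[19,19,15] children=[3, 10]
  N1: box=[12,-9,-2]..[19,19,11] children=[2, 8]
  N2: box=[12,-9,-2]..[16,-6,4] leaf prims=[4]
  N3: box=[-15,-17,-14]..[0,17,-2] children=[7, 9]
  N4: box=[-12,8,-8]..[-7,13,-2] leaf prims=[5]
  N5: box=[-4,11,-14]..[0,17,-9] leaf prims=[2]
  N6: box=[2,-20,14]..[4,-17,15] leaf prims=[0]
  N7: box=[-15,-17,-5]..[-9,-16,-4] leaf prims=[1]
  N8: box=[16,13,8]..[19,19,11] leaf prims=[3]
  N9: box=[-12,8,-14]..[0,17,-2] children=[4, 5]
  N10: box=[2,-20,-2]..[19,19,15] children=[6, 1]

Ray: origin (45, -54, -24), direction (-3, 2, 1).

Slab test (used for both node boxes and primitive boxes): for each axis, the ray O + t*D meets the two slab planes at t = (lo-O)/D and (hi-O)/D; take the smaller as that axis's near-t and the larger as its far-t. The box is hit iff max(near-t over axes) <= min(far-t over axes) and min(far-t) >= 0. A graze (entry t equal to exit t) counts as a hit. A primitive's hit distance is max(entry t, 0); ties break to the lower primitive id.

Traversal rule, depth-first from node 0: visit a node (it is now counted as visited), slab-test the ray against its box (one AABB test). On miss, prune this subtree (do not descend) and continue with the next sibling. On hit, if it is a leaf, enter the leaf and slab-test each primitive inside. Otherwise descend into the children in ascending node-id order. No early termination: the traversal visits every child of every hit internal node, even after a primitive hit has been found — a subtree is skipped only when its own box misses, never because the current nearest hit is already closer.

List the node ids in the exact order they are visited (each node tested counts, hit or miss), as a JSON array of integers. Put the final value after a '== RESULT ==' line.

Traverse from the root:
N0 x:[26/3,20] y:[17,73/2] z:[10,39] -> hit [17,20], descend [3, 10]
  N3 x:[15,20] y:[37/2,71/2] z:[10,22] -> hit [37/2,20], descend [7, 9]
    N7 x:[18,20] y:[37/2,19] z:[19,20] -> hit [19,19] leaf, test {P1@t=19}
    N9 x:[15,19] y:[31,71/2] z:[10,22] -> miss, prune
  N10 x:[26/3,43/3] y:[17,73/2] z:[22,39] -> miss, prune

Visited [0, 3, 7, 9, 10]. Tests: 5 box, 1 leaf. Nearest: P1.

== RESULT ==
[0, 3, 7, 9, 10]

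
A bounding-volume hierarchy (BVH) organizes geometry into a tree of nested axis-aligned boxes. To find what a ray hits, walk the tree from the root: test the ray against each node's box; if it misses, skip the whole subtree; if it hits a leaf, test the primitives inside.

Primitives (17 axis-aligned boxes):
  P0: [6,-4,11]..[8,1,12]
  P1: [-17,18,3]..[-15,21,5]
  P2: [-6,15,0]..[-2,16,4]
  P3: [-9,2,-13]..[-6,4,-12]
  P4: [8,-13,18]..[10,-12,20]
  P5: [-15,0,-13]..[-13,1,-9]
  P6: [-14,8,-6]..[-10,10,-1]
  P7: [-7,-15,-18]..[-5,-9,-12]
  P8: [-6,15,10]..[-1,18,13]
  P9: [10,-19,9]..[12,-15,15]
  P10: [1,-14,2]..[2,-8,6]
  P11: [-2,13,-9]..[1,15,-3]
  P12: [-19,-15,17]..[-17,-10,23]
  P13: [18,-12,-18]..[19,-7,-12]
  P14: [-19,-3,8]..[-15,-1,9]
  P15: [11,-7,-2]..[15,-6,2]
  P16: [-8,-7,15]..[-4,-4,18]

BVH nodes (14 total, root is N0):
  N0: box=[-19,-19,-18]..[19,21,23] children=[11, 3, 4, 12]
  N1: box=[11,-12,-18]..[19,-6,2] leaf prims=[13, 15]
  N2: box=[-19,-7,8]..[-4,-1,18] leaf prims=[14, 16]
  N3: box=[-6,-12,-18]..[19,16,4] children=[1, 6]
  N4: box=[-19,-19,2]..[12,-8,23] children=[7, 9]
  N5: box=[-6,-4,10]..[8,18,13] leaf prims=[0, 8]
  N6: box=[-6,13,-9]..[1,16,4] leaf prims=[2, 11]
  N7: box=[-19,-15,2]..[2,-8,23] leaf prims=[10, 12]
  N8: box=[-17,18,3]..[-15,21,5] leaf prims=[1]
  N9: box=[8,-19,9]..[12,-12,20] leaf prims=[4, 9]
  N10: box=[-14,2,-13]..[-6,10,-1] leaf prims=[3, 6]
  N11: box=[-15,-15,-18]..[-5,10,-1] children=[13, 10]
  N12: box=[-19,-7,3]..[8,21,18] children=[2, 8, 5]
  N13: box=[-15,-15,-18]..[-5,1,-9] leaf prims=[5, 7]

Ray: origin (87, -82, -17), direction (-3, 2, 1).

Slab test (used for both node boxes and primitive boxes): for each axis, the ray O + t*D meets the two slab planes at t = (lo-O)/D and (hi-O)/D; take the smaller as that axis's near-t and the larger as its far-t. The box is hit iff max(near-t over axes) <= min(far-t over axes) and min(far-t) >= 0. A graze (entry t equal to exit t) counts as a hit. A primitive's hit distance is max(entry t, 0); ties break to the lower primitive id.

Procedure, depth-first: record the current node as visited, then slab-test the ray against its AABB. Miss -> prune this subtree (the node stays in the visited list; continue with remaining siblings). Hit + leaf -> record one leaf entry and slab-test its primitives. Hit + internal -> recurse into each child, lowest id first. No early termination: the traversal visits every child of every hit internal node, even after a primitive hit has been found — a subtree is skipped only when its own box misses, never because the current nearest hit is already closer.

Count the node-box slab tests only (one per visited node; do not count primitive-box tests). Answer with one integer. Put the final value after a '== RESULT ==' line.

Walk:
N0 x:[68/3,106/3] y:[63/2,103/2] z:[-1,40] -> hit [63/2,106/3], descend [3, 4, 11, 12]
  N3 x:[68/3,31] y:[35,49] z:[-1,21] -> miss, prune
  N4 x:[25,106/3] y:[63/2,37] z:[19,40] -> hit [63/2,106/3], descend [7, 9]
    N7 x:[85/3,106/3] y:[67/2,37] z:[19,40] -> hit [67/2,106/3] leaf, test {P10(miss), P12@t=104/3}
    N9 x:[25,79/3] y:[63/2,35] z:[26,37] -> miss, prune
  N11 x:[92/3,34] y:[67/2,46] z:[-1,16] -> miss, prune
  N12 x:[79/3,106/3] y:[75/2,103/2] z:[20,35] -> miss, prune

Visited [0, 3, 4, 7, 9, 11, 12]. Tests: 7 box, 1 leaf. Nearest: P12.

== RESULT ==
7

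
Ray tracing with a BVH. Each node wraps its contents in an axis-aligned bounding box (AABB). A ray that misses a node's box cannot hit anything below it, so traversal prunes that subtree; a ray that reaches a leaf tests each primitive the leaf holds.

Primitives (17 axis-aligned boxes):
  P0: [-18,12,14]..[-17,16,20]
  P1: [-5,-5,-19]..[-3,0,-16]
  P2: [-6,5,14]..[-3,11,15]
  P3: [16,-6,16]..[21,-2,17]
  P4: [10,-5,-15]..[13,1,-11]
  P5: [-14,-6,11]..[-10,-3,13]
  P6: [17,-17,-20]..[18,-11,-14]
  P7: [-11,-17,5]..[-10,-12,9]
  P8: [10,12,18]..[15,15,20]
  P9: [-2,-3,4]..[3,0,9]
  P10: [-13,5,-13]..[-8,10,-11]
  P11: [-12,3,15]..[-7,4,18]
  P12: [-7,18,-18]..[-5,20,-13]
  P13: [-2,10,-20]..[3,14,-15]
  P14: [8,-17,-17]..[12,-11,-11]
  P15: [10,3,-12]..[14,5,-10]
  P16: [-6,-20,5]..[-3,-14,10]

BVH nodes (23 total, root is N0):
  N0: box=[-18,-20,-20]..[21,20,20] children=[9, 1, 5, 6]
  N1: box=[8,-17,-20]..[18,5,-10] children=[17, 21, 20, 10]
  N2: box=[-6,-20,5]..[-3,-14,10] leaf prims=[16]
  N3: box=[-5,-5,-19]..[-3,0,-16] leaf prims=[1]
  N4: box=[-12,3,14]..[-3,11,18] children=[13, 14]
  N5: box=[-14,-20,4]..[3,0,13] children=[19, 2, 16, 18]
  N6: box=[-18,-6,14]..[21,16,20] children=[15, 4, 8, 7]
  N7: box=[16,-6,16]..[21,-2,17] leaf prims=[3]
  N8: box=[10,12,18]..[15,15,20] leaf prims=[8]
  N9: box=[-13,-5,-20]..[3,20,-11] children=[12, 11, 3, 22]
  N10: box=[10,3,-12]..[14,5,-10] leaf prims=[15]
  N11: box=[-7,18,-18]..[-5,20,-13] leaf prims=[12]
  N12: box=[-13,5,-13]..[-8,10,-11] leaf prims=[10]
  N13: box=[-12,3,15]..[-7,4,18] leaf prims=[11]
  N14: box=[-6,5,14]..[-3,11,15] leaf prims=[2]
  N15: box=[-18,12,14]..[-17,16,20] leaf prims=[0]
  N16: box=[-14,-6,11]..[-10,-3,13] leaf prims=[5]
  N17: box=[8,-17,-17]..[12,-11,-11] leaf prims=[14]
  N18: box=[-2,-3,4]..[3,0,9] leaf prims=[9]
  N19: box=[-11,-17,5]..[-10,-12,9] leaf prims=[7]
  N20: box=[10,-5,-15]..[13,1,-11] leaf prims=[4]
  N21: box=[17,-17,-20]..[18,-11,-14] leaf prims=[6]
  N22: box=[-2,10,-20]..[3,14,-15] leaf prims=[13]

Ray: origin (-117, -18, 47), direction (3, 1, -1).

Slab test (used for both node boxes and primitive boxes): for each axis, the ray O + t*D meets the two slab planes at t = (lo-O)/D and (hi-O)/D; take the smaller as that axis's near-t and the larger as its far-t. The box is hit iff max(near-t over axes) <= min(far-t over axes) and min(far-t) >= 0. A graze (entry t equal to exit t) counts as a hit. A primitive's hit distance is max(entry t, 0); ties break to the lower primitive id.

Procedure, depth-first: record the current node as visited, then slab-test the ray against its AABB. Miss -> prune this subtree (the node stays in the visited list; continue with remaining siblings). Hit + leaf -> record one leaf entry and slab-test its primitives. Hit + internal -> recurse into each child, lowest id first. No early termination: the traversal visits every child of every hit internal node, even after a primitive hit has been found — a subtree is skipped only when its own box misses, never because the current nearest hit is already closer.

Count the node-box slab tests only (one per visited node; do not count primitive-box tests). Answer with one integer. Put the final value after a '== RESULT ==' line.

Walk:
N0 x:[33,46] y:[-2,38] z:[27,67] -> hit [33,38], descend [1, 5, 6, 9]
  N1 x:[125/3,45] y:[1,23] z:[57,67] -> miss, prune
  N5 x:[103/3,40] y:[-2,18] z:[34,43] -> miss, prune
  N6 x:[33,46] y:[12,34] z:[27,33] -> hit [33,33], descend [4, 7, 8, 15]
    N4 x:[35,38] y:[21,29] z:[29,33] -> miss, prune
    N7 x:[133/3,46] y:[12,16] z:[30,31] -> miss, prune
    N8 x:[127/3,44] y:[30,33] z:[27,29] -> miss, prune
    N15 x:[33,100/3] y:[30,34] z:[27,33] -> hit [33,33] leaf, test {P0@t=33}
  N9 x:[104/3,40] y:[13,38] z:[58,67] -> miss, prune

Visited [0, 1, 5, 6, 4, 7, 8, 15, 9]. Tests: 9 box, 1 leaf. Nearest: P0.

== RESULT ==
9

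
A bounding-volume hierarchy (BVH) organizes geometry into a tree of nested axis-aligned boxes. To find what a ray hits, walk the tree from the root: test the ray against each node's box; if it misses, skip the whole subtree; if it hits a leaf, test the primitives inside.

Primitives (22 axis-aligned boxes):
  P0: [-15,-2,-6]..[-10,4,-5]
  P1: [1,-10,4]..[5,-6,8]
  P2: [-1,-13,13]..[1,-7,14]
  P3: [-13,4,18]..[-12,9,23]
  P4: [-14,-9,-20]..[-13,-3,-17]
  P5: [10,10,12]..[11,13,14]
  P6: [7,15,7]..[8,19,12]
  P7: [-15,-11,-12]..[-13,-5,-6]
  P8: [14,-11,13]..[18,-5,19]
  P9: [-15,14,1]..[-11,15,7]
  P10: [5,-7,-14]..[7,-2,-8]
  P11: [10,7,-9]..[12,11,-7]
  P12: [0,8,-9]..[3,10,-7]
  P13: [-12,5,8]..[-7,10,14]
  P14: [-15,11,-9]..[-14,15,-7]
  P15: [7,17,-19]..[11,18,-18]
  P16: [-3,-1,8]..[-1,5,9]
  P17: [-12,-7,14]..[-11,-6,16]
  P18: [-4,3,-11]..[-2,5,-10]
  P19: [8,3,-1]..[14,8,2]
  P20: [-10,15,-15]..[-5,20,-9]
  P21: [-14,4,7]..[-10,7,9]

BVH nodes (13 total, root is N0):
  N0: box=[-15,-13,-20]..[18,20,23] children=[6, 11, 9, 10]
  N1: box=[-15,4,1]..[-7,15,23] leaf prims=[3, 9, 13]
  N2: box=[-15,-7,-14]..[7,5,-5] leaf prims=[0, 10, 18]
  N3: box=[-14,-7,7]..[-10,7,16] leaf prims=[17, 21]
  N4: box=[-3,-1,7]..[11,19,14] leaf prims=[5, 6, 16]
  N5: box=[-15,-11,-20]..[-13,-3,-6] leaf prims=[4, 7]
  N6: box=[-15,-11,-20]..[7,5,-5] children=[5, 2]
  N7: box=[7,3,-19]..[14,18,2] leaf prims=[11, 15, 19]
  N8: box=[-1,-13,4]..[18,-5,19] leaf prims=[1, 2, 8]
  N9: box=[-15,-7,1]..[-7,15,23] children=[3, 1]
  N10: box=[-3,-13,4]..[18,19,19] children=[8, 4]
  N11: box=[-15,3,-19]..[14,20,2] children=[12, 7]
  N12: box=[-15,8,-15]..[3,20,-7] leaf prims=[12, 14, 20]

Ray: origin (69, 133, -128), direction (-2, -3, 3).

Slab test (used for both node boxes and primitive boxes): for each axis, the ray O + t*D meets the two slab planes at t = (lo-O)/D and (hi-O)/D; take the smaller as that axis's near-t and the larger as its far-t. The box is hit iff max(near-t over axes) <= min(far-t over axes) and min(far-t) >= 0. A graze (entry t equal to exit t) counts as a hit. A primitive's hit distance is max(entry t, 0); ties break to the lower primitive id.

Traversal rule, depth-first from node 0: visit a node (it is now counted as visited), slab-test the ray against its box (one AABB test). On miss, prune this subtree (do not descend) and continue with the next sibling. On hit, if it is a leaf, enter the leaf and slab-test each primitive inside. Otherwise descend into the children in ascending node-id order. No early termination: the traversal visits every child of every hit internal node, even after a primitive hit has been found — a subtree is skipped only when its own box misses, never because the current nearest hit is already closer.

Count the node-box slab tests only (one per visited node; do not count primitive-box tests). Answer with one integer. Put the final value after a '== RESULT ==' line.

Walk:
N0 x:[51/2,42] y:[113/3,146/3] z:[36,151/3] -> hit [113/3,42], descend [6, 9, 10, 11]
  N6 x:[31,42] y:[128/3,48] z:[36,41] -> miss, prune
  N9 x:[38,42] y:[118/3,140/3] z:[43,151/3] -> miss, prune
  N10 x:[51/2,36] y:[38,146/3] z:[44,49] -> miss, prune
  N11 x:[55/2,42] y:[113/3,130/3] z:[109/3,130/3] -> hit [113/3,42], descend [7, 12]
    N7 x:[55/2,31] y:[115/3,130/3] z:[109/3,130/3] -> miss, prune
    N12 x:[33,42] y:[113/3,125/3] z:[113/3,121/3] -> hit [113/3,121/3] leaf, test {P12(miss), P14(miss), P20@t=113/3}

Visited [0, 6, 9, 10, 11, 7, 12]. Tests: 7 box, 1 leaf. Nearest: P20.

== RESULT ==
7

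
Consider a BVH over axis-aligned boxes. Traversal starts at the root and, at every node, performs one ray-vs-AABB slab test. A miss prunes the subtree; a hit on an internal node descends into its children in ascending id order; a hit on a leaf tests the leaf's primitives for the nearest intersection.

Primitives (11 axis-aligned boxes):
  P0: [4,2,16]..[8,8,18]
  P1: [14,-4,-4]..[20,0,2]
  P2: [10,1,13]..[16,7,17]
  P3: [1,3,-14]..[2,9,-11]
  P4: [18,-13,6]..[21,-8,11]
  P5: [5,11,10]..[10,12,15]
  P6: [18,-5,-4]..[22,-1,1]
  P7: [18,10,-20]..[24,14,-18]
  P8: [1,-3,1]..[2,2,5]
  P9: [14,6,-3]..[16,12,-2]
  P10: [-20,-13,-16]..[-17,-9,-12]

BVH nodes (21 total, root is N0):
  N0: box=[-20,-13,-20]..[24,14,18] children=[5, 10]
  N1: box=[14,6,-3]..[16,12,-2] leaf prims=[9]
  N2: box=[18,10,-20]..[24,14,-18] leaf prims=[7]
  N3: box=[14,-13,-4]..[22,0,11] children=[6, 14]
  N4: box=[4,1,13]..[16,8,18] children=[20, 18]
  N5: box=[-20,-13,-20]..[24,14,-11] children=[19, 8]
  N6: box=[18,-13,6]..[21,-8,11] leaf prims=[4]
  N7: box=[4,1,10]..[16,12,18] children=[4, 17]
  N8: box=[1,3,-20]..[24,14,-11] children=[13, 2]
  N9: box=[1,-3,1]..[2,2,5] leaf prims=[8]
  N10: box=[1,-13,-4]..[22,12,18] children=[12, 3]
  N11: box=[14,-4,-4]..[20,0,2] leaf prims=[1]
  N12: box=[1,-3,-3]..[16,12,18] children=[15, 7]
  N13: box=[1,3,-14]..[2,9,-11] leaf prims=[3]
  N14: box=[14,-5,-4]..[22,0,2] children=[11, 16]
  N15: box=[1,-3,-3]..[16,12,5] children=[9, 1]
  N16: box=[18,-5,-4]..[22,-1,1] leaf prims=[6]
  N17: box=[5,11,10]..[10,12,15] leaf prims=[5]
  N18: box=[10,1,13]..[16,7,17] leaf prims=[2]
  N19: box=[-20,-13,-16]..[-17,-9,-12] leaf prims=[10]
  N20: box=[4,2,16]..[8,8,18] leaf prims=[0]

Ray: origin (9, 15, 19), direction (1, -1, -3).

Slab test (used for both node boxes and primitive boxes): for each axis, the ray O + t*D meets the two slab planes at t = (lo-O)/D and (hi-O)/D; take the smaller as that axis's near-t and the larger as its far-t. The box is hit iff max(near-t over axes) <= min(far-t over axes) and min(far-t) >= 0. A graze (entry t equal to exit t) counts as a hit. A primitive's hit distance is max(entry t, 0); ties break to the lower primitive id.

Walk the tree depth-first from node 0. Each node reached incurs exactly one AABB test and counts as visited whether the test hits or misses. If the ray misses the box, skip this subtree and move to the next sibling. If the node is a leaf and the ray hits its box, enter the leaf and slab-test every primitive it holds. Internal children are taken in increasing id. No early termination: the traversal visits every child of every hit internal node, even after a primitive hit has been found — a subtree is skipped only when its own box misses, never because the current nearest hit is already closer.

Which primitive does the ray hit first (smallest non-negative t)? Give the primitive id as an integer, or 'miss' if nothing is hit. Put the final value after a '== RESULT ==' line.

Trace the traversal:
N0 x:[-29,15] y:[1,28] z:[1/3,13] -> hit [1,13], descend [5, 10]
  N5 x:[-29,15] y:[1,28] z:[10,13] -> hit [10,13], descend [8, 19]
    N8 x:[-8,15] y:[1,12] z:[10,13] -> hit [10,12], descend [2, 13]
      N2 x:[9,15] y:[1,5] z:[37/3,13] -> miss, prune
      N13 x:[-8,-7] y:[6,12] z:[10,11] -> miss, prune
    N19 x:[-29,-26] y:[24,28] z:[31/3,35/3] -> miss, prune
  N10 x:[-8,13] y:[3,28] z:[1/3,23/3] -> hit [3,23/3], descend [3, 12]
    N3 x:[5,13] y:[15,28] z:[8/3,23/3] -> miss, prune
    N12 x:[-8,7] y:[3,18] z:[1/3,22/3] -> hit [3,7], descend [7, 15]
      N7 x:[-5,7] y:[3,14] z:[1/3,3] -> hit [3,3], descend [4, 17]
        N4 x:[-5,7] y:[7,14] z:[1/3,2] -> miss, prune
        N17 x:[-4,1] y:[3,4] z:[4/3,3] -> miss, prune
      N15 x:[-8,7] y:[3,18] z:[14/3,22/3] -> hit [14/3,7], descend [1, 9]
        N1 x:[5,7] y:[3,9] z:[7,22/3] -> hit [7,7] leaf, test {P9@t=7}
        N9 x:[-8,-7] y:[13,18] z:[14/3,6] -> miss, prune

Summary -> nodes [0, 5, 8, 2, 13, 19, 10, 3, 12, 7, 4, 17, 15, 1, 9]; box-tests=15; leaf-entries=1; first=P9

== RESULT ==
9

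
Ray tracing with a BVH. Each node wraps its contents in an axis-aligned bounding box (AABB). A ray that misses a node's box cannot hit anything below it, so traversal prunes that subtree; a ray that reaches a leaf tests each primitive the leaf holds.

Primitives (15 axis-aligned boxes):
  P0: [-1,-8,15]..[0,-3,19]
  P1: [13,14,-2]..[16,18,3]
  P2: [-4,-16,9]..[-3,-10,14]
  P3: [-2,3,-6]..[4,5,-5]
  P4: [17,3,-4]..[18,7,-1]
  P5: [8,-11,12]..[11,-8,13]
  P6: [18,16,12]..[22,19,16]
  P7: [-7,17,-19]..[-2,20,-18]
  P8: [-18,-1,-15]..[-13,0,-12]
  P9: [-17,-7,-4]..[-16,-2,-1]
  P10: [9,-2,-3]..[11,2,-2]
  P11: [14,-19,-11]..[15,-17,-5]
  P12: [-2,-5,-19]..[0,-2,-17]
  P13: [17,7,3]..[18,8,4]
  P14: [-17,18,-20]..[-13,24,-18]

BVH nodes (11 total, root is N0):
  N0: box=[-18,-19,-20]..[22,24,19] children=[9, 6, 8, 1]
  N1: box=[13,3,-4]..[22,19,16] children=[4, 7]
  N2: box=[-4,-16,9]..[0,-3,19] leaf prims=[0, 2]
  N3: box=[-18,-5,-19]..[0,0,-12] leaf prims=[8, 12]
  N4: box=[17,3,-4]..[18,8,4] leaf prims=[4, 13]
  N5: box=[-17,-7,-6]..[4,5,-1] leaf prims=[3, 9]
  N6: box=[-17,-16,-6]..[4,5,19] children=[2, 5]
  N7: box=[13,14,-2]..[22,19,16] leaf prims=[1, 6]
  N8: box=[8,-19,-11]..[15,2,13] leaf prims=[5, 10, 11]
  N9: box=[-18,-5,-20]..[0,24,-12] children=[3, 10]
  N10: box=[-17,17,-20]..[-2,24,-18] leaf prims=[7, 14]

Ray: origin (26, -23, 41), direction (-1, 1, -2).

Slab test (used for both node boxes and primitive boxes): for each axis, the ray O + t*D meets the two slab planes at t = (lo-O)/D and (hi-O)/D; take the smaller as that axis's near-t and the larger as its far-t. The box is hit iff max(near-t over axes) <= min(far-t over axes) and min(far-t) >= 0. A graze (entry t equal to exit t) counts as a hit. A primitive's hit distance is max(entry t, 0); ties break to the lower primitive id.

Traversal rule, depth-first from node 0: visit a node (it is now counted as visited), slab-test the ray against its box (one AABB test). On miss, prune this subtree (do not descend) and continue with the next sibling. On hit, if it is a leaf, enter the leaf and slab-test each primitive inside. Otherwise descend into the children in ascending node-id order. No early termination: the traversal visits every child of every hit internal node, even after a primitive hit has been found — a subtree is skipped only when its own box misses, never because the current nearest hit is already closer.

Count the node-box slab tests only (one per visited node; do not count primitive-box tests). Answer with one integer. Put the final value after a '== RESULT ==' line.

Walk:
N0 x:[4,44] y:[4,47] z:[11,61/2] -> hit [11,61/2], descend [1, 6, 8, 9]
  N1 x:[4,13] y:[26,42] z:[25/2,45/2] -> miss, prune
  N6 x:[22,43] y:[7,28] z:[11,47/2] -> hit [22,47/2], descend [2, 5]
    N2 x:[26,30] y:[7,20] z:[11,16] -> miss, prune
    N5 x:[22,43] y:[16,28] z:[21,47/2] -> hit [22,47/2] leaf, test {P3(miss), P9(miss)}
  N8 x:[11,18] y:[4,25] z:[14,26] -> hit [14,18] leaf, test {P5(miss), P10(miss), P11(miss)}
  N9 x:[26,44] y:[18,47] z:[53/2,61/2] -> hit [53/2,61/2], descend [3, 10]
    N3 x:[26,44] y:[18,23] z:[53/2,30] -> miss, prune
    N10 x:[28,43] y:[40,47] z:[59/2,61/2] -> miss, prune

Summary -> nodes [0, 1, 6, 2, 5, 8, 9, 3, 10]; box-tests=9; leaf-entries=2; first=miss

== RESULT ==
9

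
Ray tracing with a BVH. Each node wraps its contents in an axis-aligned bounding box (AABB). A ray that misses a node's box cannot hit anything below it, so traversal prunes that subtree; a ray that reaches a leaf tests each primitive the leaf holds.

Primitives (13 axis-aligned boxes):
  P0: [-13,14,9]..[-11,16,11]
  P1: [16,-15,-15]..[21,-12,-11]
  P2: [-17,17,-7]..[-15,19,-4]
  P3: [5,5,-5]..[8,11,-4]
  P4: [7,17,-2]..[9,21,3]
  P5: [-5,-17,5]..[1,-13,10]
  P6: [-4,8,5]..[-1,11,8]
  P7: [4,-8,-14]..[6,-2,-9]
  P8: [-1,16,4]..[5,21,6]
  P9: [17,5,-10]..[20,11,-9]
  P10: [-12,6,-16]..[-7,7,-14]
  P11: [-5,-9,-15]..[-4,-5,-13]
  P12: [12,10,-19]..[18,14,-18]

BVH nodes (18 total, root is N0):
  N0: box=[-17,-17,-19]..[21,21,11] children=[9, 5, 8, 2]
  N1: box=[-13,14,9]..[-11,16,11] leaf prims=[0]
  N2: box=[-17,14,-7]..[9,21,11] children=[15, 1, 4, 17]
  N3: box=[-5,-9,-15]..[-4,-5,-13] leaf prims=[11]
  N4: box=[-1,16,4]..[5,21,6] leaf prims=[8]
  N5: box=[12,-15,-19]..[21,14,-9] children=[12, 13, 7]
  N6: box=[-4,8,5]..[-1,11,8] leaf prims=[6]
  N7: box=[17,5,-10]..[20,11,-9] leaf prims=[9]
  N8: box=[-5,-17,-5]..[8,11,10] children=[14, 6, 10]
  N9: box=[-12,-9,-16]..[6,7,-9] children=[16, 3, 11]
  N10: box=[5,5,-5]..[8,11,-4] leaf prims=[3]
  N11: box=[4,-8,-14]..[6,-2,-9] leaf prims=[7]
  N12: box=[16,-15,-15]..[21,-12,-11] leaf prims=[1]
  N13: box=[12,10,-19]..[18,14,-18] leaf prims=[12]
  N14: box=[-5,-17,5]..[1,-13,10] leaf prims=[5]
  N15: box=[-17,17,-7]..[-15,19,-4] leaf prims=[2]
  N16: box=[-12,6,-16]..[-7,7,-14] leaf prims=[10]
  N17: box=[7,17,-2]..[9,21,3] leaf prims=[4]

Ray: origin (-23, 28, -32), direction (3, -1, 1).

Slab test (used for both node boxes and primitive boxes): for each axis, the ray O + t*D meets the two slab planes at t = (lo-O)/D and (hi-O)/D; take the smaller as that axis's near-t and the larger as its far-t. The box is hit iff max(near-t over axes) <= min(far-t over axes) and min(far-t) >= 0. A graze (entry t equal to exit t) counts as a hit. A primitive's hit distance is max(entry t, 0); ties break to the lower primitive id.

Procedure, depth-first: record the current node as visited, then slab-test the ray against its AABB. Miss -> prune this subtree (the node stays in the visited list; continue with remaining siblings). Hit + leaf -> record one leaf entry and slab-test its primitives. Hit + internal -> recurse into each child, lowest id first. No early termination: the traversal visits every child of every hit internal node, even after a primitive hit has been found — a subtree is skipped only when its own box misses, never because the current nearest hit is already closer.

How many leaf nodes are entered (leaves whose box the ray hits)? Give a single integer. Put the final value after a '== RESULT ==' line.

Walk:
N0 x:[2,44/3] y:[7,45] z:[13,43] -> hit [13,44/3], descend [2, 5, 8, 9]
  N2 x:[2,32/3] y:[7,14] z:[25,43] -> miss, prune
  N5 x:[35/3,44/3] y:[14,43] z:[13,23] -> hit [14,44/3], descend [7, 12, 13]
    N7 x:[40/3,43/3] y:[17,23] z:[22,23] -> miss, prune
    N12 x:[13,44/3] y:[40,43] z:[17,21] -> miss, prune
    N13 x:[35/3,41/3] y:[14,18] z:[13,14] -> miss, prune
  N8 x:[6,31/3] y:[17,45] z:[27,42] -> miss, prune
  N9 x:[11/3,29/3] y:[21,37] z:[16,23] -> miss, prune

order=[0, 2, 5, 7, 12, 13, 8, 9]  |boxes|=8  |leaves|=0  hit=miss

== RESULT ==
0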